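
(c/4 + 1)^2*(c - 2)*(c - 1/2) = c^4/16 + 11*c^3/32 - 3*c^2/16 - 2*c + 1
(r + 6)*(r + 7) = r^2 + 13*r + 42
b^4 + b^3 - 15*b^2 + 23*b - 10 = (b - 2)*(b - 1)^2*(b + 5)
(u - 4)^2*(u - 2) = u^3 - 10*u^2 + 32*u - 32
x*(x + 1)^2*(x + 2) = x^4 + 4*x^3 + 5*x^2 + 2*x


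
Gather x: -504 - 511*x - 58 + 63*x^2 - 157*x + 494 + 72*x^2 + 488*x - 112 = 135*x^2 - 180*x - 180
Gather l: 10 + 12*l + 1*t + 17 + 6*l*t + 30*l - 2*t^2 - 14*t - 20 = l*(6*t + 42) - 2*t^2 - 13*t + 7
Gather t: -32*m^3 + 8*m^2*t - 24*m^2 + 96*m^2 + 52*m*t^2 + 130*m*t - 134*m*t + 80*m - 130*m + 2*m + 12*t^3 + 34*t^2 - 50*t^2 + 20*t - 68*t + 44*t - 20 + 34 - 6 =-32*m^3 + 72*m^2 - 48*m + 12*t^3 + t^2*(52*m - 16) + t*(8*m^2 - 4*m - 4) + 8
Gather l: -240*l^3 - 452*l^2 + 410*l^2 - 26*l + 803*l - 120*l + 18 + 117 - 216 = -240*l^3 - 42*l^2 + 657*l - 81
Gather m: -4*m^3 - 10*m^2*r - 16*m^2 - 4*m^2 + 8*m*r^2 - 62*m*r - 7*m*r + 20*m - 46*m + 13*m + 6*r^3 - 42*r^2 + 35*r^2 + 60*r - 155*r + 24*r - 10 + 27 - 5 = -4*m^3 + m^2*(-10*r - 20) + m*(8*r^2 - 69*r - 13) + 6*r^3 - 7*r^2 - 71*r + 12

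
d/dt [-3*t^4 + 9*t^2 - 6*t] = -12*t^3 + 18*t - 6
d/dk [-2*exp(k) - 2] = -2*exp(k)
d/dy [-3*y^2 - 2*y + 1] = -6*y - 2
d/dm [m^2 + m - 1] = 2*m + 1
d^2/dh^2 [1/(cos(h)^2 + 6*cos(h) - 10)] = (-8*sin(h)^4 + 156*sin(h)^2 - 75*cos(h) - 9*cos(3*h) + 36)/(2*(-sin(h)^2 + 6*cos(h) - 9)^3)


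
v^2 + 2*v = v*(v + 2)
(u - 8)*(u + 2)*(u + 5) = u^3 - u^2 - 46*u - 80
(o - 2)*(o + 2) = o^2 - 4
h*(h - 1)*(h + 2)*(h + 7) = h^4 + 8*h^3 + 5*h^2 - 14*h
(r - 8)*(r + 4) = r^2 - 4*r - 32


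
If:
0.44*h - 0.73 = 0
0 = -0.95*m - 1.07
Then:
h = 1.66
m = -1.13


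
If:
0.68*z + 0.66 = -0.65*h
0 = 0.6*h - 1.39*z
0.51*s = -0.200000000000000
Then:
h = -0.70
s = -0.39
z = -0.30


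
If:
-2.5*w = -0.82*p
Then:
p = 3.04878048780488*w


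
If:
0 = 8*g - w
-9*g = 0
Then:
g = 0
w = 0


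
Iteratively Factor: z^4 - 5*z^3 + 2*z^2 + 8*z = (z - 4)*(z^3 - z^2 - 2*z) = (z - 4)*(z - 2)*(z^2 + z) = (z - 4)*(z - 2)*(z + 1)*(z)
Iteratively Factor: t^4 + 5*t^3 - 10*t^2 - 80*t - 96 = (t + 2)*(t^3 + 3*t^2 - 16*t - 48) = (t + 2)*(t + 4)*(t^2 - t - 12) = (t - 4)*(t + 2)*(t + 4)*(t + 3)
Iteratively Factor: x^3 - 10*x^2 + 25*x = (x - 5)*(x^2 - 5*x) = (x - 5)^2*(x)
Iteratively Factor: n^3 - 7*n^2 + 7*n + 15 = (n - 3)*(n^2 - 4*n - 5) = (n - 3)*(n + 1)*(n - 5)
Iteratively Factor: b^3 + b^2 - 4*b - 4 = (b + 1)*(b^2 - 4) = (b - 2)*(b + 1)*(b + 2)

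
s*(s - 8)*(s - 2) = s^3 - 10*s^2 + 16*s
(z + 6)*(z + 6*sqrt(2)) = z^2 + 6*z + 6*sqrt(2)*z + 36*sqrt(2)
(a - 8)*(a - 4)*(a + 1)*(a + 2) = a^4 - 9*a^3 - 2*a^2 + 72*a + 64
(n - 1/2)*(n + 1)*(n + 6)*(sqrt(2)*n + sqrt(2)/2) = sqrt(2)*n^4 + 7*sqrt(2)*n^3 + 23*sqrt(2)*n^2/4 - 7*sqrt(2)*n/4 - 3*sqrt(2)/2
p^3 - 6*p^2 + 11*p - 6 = (p - 3)*(p - 2)*(p - 1)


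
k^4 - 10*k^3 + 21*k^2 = k^2*(k - 7)*(k - 3)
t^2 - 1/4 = (t - 1/2)*(t + 1/2)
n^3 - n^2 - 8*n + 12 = (n - 2)^2*(n + 3)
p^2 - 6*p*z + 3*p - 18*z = (p + 3)*(p - 6*z)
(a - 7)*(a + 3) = a^2 - 4*a - 21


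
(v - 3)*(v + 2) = v^2 - v - 6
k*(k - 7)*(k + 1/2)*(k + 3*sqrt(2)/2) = k^4 - 13*k^3/2 + 3*sqrt(2)*k^3/2 - 39*sqrt(2)*k^2/4 - 7*k^2/2 - 21*sqrt(2)*k/4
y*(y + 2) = y^2 + 2*y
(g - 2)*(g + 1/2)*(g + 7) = g^3 + 11*g^2/2 - 23*g/2 - 7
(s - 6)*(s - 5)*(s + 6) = s^3 - 5*s^2 - 36*s + 180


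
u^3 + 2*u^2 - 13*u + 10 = (u - 2)*(u - 1)*(u + 5)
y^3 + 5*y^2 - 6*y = y*(y - 1)*(y + 6)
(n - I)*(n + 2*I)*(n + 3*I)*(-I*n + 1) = -I*n^4 + 5*n^3 + 5*I*n^2 + 5*n + 6*I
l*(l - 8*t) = l^2 - 8*l*t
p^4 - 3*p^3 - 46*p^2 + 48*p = p*(p - 8)*(p - 1)*(p + 6)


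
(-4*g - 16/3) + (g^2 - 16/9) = g^2 - 4*g - 64/9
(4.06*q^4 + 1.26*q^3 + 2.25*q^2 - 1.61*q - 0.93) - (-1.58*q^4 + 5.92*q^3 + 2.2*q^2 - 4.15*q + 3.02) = 5.64*q^4 - 4.66*q^3 + 0.0499999999999998*q^2 + 2.54*q - 3.95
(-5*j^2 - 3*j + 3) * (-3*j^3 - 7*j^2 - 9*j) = 15*j^5 + 44*j^4 + 57*j^3 + 6*j^2 - 27*j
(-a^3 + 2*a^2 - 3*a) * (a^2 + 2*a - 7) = -a^5 + 8*a^3 - 20*a^2 + 21*a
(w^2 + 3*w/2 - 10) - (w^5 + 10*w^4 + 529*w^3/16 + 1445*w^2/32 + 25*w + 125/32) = -w^5 - 10*w^4 - 529*w^3/16 - 1413*w^2/32 - 47*w/2 - 445/32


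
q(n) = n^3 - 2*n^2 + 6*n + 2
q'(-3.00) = 45.00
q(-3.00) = -61.00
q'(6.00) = 90.00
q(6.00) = 182.00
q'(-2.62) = 37.07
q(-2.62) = -45.43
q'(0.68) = 4.67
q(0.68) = 5.47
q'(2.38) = 13.47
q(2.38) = 18.43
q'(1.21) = 5.55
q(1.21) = 8.10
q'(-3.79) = 64.25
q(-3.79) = -103.91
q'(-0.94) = 12.41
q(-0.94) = -6.24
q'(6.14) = 94.54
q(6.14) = 194.92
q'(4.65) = 52.27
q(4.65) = 87.20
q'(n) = 3*n^2 - 4*n + 6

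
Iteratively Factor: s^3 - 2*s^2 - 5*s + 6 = (s - 3)*(s^2 + s - 2) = (s - 3)*(s - 1)*(s + 2)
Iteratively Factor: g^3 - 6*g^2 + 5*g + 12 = (g - 3)*(g^2 - 3*g - 4) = (g - 3)*(g + 1)*(g - 4)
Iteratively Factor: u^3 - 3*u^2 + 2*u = (u - 1)*(u^2 - 2*u) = (u - 2)*(u - 1)*(u)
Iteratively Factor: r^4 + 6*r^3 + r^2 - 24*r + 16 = (r + 4)*(r^3 + 2*r^2 - 7*r + 4) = (r + 4)^2*(r^2 - 2*r + 1) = (r - 1)*(r + 4)^2*(r - 1)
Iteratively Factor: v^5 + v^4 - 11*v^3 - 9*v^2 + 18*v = (v + 3)*(v^4 - 2*v^3 - 5*v^2 + 6*v) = (v - 1)*(v + 3)*(v^3 - v^2 - 6*v) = v*(v - 1)*(v + 3)*(v^2 - v - 6) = v*(v - 1)*(v + 2)*(v + 3)*(v - 3)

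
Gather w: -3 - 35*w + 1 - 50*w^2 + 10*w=-50*w^2 - 25*w - 2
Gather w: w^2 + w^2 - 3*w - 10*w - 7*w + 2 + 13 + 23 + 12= 2*w^2 - 20*w + 50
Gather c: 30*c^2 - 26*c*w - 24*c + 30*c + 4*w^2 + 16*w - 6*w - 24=30*c^2 + c*(6 - 26*w) + 4*w^2 + 10*w - 24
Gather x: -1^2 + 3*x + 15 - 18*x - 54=-15*x - 40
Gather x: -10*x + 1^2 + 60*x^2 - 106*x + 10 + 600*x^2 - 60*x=660*x^2 - 176*x + 11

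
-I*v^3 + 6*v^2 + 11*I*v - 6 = (v + 2*I)*(v + 3*I)*(-I*v + 1)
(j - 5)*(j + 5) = j^2 - 25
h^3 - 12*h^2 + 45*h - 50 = (h - 5)^2*(h - 2)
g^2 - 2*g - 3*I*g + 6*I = (g - 2)*(g - 3*I)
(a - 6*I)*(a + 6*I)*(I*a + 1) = I*a^3 + a^2 + 36*I*a + 36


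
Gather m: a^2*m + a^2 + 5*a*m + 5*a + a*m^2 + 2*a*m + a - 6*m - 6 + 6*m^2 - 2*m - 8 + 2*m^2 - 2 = a^2 + 6*a + m^2*(a + 8) + m*(a^2 + 7*a - 8) - 16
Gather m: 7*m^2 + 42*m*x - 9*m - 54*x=7*m^2 + m*(42*x - 9) - 54*x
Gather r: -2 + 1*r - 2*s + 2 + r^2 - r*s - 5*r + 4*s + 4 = r^2 + r*(-s - 4) + 2*s + 4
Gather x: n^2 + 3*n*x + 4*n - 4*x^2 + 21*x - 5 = n^2 + 4*n - 4*x^2 + x*(3*n + 21) - 5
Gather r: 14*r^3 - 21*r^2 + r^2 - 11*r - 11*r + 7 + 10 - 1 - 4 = 14*r^3 - 20*r^2 - 22*r + 12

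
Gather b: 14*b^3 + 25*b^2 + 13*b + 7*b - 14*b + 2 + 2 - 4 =14*b^3 + 25*b^2 + 6*b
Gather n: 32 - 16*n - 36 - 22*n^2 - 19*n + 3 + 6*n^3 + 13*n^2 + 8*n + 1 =6*n^3 - 9*n^2 - 27*n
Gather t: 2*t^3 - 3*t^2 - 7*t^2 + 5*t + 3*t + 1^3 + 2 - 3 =2*t^3 - 10*t^2 + 8*t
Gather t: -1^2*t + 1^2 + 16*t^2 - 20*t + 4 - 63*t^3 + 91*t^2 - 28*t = -63*t^3 + 107*t^2 - 49*t + 5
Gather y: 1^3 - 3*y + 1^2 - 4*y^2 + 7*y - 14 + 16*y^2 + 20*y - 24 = 12*y^2 + 24*y - 36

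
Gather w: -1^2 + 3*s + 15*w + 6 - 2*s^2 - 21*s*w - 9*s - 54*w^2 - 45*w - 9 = -2*s^2 - 6*s - 54*w^2 + w*(-21*s - 30) - 4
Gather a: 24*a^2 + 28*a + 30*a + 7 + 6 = 24*a^2 + 58*a + 13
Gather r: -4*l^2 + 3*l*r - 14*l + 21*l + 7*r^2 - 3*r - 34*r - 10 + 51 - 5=-4*l^2 + 7*l + 7*r^2 + r*(3*l - 37) + 36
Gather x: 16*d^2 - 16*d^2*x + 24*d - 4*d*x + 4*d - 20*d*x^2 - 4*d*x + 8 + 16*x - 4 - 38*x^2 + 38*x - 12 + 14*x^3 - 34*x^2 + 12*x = 16*d^2 + 28*d + 14*x^3 + x^2*(-20*d - 72) + x*(-16*d^2 - 8*d + 66) - 8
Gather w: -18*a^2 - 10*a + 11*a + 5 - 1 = -18*a^2 + a + 4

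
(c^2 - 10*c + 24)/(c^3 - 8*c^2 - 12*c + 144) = (c - 4)/(c^2 - 2*c - 24)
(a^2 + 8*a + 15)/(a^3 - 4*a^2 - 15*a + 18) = (a + 5)/(a^2 - 7*a + 6)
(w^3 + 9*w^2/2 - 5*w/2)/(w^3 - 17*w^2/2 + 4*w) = (w + 5)/(w - 8)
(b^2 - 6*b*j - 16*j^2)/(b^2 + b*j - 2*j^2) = (b - 8*j)/(b - j)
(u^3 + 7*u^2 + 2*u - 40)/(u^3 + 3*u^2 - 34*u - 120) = (u - 2)/(u - 6)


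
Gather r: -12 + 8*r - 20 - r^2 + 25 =-r^2 + 8*r - 7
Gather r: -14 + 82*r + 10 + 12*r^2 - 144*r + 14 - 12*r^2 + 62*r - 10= 0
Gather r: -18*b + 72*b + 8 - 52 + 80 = 54*b + 36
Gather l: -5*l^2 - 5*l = -5*l^2 - 5*l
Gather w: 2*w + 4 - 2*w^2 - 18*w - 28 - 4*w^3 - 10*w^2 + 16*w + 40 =-4*w^3 - 12*w^2 + 16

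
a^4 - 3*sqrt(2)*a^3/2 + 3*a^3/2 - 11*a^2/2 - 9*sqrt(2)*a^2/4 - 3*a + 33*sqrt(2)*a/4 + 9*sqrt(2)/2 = (a - 2)*(a + 1/2)*(a + 3)*(a - 3*sqrt(2)/2)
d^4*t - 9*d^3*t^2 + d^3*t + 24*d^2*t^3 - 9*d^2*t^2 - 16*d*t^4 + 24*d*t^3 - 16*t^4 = (d - 4*t)^2*(d - t)*(d*t + t)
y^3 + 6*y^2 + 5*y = y*(y + 1)*(y + 5)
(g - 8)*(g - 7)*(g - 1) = g^3 - 16*g^2 + 71*g - 56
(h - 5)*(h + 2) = h^2 - 3*h - 10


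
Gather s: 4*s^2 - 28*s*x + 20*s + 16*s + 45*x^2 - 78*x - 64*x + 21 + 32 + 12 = 4*s^2 + s*(36 - 28*x) + 45*x^2 - 142*x + 65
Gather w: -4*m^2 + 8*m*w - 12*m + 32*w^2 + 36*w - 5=-4*m^2 - 12*m + 32*w^2 + w*(8*m + 36) - 5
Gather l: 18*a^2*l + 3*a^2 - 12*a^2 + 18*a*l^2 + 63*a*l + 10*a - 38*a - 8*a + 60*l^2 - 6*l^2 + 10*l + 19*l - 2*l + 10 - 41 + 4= -9*a^2 - 36*a + l^2*(18*a + 54) + l*(18*a^2 + 63*a + 27) - 27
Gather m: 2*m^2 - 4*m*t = 2*m^2 - 4*m*t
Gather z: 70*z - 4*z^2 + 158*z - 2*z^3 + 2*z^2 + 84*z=-2*z^3 - 2*z^2 + 312*z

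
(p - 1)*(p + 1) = p^2 - 1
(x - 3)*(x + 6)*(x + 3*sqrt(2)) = x^3 + 3*x^2 + 3*sqrt(2)*x^2 - 18*x + 9*sqrt(2)*x - 54*sqrt(2)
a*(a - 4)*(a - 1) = a^3 - 5*a^2 + 4*a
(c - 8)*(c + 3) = c^2 - 5*c - 24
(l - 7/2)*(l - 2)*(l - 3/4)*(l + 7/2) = l^4 - 11*l^3/4 - 43*l^2/4 + 539*l/16 - 147/8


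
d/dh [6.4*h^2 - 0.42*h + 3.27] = 12.8*h - 0.42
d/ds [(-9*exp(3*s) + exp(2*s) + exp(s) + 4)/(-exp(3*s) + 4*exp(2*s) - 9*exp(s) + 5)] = (-35*exp(4*s) + 164*exp(3*s) - 136*exp(2*s) - 22*exp(s) + 41)*exp(s)/(exp(6*s) - 8*exp(5*s) + 34*exp(4*s) - 82*exp(3*s) + 121*exp(2*s) - 90*exp(s) + 25)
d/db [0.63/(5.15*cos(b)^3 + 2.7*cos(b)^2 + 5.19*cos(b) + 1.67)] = (9.7335*cos(b)^2 + 3.402*cos(b) + 3.2697)*sin(b)/(5.15*cos(b)^3 + 2.7*cos(b)^2 + 5.19*cos(b) + 1.67)^2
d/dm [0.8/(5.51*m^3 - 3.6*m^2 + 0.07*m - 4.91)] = (-13.224*m^2 + 5.76*m - 0.056)/(5.51*m^3 - 3.6*m^2 + 0.07*m - 4.91)^2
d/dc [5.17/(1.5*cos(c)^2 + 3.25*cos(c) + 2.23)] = (15.51*cos(c) + 16.8025)*sin(c)/(1.5*cos(c)^2 + 3.25*cos(c) + 2.23)^2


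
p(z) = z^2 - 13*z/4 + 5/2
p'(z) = 2*z - 13/4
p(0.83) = 0.49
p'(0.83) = -1.59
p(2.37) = 0.41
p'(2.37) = 1.49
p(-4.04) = 31.95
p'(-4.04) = -11.33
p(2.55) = 0.72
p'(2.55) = 1.85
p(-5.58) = 51.77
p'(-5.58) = -14.41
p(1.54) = -0.13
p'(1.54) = -0.17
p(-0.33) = 3.68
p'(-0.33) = -3.91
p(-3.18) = 22.95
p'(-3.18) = -9.61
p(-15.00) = 276.25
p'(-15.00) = -33.25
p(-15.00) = 276.25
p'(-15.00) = -33.25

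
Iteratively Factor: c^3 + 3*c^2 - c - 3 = (c + 3)*(c^2 - 1) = (c - 1)*(c + 3)*(c + 1)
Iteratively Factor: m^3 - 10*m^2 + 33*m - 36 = (m - 4)*(m^2 - 6*m + 9) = (m - 4)*(m - 3)*(m - 3)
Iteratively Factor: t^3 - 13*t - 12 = (t + 1)*(t^2 - t - 12) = (t - 4)*(t + 1)*(t + 3)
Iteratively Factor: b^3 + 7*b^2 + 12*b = (b + 4)*(b^2 + 3*b) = b*(b + 4)*(b + 3)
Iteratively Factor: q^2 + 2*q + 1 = (q + 1)*(q + 1)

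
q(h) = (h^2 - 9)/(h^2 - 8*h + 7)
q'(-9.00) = -0.04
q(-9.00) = 0.45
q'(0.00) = -1.47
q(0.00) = -1.29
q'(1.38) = -9.44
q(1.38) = 3.32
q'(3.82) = -0.83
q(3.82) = -0.62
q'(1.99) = -1.63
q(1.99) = 1.02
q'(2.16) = -1.28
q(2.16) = 0.77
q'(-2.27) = -0.20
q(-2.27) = -0.13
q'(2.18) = -1.24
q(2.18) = 0.75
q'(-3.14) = -0.14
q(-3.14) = 0.02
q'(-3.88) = -0.11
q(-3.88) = 0.11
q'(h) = 2*h/(h^2 - 8*h + 7) + (8 - 2*h)*(h^2 - 9)/(h^2 - 8*h + 7)^2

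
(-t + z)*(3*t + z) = -3*t^2 + 2*t*z + z^2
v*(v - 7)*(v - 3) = v^3 - 10*v^2 + 21*v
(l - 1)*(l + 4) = l^2 + 3*l - 4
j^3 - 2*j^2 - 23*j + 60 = (j - 4)*(j - 3)*(j + 5)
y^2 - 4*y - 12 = (y - 6)*(y + 2)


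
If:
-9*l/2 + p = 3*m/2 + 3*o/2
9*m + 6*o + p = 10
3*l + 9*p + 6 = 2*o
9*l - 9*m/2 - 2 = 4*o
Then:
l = -44/699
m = 5116/699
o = -2068/233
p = -610/233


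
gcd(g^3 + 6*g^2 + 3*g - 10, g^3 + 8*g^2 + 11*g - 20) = g^2 + 4*g - 5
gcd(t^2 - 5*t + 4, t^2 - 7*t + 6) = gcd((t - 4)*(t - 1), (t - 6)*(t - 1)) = t - 1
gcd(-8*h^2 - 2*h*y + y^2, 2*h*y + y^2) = 2*h + y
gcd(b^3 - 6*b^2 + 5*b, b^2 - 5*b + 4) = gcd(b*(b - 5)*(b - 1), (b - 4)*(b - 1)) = b - 1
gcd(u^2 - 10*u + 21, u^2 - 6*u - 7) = u - 7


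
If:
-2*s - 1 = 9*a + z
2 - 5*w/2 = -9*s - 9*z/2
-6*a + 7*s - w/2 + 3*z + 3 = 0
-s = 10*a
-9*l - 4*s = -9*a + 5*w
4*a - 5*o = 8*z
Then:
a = 5/349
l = 2395/3141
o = 2372/1745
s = -50/349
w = -430/349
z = -294/349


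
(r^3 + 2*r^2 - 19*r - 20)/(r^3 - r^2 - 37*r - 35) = (r - 4)/(r - 7)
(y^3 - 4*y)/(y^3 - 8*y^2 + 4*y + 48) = y*(y - 2)/(y^2 - 10*y + 24)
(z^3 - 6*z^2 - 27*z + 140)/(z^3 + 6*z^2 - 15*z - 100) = (z - 7)/(z + 5)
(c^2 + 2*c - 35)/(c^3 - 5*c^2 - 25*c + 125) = (c + 7)/(c^2 - 25)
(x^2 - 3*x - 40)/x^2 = 1 - 3/x - 40/x^2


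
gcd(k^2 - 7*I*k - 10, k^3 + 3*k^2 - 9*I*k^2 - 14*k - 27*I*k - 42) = k - 2*I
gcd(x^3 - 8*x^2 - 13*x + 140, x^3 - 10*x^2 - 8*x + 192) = x + 4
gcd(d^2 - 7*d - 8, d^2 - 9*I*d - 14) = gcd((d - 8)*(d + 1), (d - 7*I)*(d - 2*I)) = 1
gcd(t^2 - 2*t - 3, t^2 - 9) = t - 3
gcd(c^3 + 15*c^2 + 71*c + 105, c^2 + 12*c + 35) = c^2 + 12*c + 35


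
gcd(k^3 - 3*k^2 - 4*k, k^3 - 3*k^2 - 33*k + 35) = 1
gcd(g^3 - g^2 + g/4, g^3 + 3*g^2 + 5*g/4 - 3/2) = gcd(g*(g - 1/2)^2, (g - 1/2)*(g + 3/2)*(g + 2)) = g - 1/2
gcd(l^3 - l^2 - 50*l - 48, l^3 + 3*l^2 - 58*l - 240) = l^2 - 2*l - 48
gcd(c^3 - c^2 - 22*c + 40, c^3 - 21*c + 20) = c^2 + c - 20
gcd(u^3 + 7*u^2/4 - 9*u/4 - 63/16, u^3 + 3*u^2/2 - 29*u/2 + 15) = u - 3/2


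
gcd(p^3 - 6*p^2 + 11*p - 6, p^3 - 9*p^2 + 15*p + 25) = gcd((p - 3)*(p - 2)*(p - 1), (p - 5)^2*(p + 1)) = 1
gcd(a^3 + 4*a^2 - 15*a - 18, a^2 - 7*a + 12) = a - 3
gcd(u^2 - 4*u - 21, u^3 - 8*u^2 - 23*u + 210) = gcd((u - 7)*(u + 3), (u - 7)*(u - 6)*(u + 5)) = u - 7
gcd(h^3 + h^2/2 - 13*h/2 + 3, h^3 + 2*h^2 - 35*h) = 1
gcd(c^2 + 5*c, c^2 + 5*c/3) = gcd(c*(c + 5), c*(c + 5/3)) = c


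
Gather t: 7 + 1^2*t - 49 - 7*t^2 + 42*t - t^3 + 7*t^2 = -t^3 + 43*t - 42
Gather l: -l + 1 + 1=2 - l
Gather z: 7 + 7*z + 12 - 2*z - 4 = 5*z + 15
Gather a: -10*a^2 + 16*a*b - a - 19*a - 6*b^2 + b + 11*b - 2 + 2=-10*a^2 + a*(16*b - 20) - 6*b^2 + 12*b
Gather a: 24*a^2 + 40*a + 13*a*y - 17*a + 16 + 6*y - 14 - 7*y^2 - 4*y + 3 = 24*a^2 + a*(13*y + 23) - 7*y^2 + 2*y + 5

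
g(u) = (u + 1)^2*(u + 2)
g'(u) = (u + 1)^2 + (u + 2)*(2*u + 2)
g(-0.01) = 1.95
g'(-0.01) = 4.92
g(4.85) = 234.42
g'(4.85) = 114.37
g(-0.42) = 0.53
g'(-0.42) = 2.17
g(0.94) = 11.06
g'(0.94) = 15.17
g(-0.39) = 0.60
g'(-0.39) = 2.34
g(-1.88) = 0.09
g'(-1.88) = 0.56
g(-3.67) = -11.91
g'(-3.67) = 16.05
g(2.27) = 45.66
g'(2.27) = 38.62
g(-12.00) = -1210.00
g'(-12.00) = 341.00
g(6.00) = 392.00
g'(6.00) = 161.00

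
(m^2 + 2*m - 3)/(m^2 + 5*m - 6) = (m + 3)/(m + 6)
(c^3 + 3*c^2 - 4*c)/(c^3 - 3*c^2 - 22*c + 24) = c/(c - 6)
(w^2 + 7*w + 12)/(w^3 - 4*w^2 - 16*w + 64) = (w + 3)/(w^2 - 8*w + 16)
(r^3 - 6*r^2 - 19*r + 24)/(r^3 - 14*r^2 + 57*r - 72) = (r^2 + 2*r - 3)/(r^2 - 6*r + 9)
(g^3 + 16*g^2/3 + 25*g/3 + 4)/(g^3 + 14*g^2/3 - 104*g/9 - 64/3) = 3*(g^2 + 4*g + 3)/(3*g^2 + 10*g - 48)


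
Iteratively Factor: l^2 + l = (l)*(l + 1)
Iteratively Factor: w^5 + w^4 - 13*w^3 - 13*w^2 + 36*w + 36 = (w - 3)*(w^4 + 4*w^3 - w^2 - 16*w - 12) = (w - 3)*(w - 2)*(w^3 + 6*w^2 + 11*w + 6) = (w - 3)*(w - 2)*(w + 2)*(w^2 + 4*w + 3) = (w - 3)*(w - 2)*(w + 1)*(w + 2)*(w + 3)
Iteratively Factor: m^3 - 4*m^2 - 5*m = (m)*(m^2 - 4*m - 5) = m*(m + 1)*(m - 5)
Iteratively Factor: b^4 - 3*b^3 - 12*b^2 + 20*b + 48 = (b - 4)*(b^3 + b^2 - 8*b - 12) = (b - 4)*(b + 2)*(b^2 - b - 6) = (b - 4)*(b - 3)*(b + 2)*(b + 2)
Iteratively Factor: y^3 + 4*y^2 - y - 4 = (y - 1)*(y^2 + 5*y + 4) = (y - 1)*(y + 1)*(y + 4)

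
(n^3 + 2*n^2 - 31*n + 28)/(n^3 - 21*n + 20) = (n + 7)/(n + 5)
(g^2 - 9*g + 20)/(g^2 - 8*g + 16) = (g - 5)/(g - 4)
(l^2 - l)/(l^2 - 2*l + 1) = l/(l - 1)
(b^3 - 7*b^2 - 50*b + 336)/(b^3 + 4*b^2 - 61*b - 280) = (b - 6)/(b + 5)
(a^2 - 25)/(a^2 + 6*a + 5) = (a - 5)/(a + 1)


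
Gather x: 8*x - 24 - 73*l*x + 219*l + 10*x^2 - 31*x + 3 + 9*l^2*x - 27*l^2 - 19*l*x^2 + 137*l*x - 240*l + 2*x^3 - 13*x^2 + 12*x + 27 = -27*l^2 - 21*l + 2*x^3 + x^2*(-19*l - 3) + x*(9*l^2 + 64*l - 11) + 6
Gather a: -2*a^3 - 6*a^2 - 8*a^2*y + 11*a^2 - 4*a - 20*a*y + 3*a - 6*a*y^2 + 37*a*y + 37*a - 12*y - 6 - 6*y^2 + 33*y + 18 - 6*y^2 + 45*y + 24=-2*a^3 + a^2*(5 - 8*y) + a*(-6*y^2 + 17*y + 36) - 12*y^2 + 66*y + 36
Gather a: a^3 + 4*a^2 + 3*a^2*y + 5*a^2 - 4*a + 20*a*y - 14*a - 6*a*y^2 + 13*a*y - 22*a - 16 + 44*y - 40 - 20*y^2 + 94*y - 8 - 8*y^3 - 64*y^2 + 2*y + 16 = a^3 + a^2*(3*y + 9) + a*(-6*y^2 + 33*y - 40) - 8*y^3 - 84*y^2 + 140*y - 48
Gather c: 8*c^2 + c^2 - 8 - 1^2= 9*c^2 - 9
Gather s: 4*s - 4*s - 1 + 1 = 0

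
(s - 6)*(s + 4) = s^2 - 2*s - 24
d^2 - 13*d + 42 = (d - 7)*(d - 6)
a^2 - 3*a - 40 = (a - 8)*(a + 5)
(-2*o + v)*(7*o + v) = -14*o^2 + 5*o*v + v^2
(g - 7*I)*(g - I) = g^2 - 8*I*g - 7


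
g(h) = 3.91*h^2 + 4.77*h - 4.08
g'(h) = 7.82*h + 4.77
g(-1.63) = -1.47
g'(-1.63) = -7.98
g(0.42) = -1.39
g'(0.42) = 8.05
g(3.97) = 76.48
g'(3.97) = 35.82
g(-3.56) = 28.49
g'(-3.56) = -23.07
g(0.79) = 2.13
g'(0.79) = 10.95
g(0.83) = 2.57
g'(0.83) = 11.26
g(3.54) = 61.80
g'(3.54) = 32.45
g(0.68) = 0.97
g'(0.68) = 10.09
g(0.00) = -4.08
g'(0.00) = 4.77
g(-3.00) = 16.80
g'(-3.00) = -18.69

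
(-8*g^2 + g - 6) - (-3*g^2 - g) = -5*g^2 + 2*g - 6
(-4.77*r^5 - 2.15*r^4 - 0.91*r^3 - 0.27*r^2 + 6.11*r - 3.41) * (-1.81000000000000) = 8.6337*r^5 + 3.8915*r^4 + 1.6471*r^3 + 0.4887*r^2 - 11.0591*r + 6.1721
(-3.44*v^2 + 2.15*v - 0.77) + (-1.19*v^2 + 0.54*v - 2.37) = -4.63*v^2 + 2.69*v - 3.14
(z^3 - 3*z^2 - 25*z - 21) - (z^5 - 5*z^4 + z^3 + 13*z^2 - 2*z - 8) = -z^5 + 5*z^4 - 16*z^2 - 23*z - 13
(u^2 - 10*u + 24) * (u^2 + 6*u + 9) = u^4 - 4*u^3 - 27*u^2 + 54*u + 216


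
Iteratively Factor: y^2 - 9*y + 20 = (y - 5)*(y - 4)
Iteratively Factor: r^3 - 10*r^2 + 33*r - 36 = (r - 3)*(r^2 - 7*r + 12) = (r - 3)^2*(r - 4)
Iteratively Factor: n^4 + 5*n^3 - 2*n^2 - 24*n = (n + 4)*(n^3 + n^2 - 6*n) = n*(n + 4)*(n^2 + n - 6) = n*(n - 2)*(n + 4)*(n + 3)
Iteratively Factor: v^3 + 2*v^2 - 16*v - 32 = (v + 4)*(v^2 - 2*v - 8) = (v - 4)*(v + 4)*(v + 2)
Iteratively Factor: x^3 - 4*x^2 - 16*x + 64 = (x - 4)*(x^2 - 16) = (x - 4)*(x + 4)*(x - 4)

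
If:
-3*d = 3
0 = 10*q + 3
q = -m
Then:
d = -1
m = 3/10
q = -3/10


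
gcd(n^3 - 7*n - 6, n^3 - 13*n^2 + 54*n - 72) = n - 3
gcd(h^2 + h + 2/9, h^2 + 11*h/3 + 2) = h + 2/3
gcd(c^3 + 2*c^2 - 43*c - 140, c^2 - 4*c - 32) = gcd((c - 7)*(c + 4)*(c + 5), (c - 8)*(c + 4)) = c + 4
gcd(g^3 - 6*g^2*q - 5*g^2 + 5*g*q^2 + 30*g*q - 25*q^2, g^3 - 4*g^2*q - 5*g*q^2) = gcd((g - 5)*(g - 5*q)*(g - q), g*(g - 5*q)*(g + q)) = -g + 5*q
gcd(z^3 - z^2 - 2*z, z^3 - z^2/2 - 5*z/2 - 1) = z^2 - z - 2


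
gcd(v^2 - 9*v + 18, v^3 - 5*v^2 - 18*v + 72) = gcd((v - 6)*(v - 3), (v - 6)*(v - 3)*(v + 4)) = v^2 - 9*v + 18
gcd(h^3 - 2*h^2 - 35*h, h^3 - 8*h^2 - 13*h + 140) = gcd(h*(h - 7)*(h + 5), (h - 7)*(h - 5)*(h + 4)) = h - 7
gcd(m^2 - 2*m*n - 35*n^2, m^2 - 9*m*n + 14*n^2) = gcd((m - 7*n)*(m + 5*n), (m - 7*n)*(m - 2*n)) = m - 7*n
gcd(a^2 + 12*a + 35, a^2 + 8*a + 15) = a + 5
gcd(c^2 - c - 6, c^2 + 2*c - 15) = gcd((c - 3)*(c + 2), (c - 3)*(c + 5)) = c - 3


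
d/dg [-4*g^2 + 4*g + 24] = 4 - 8*g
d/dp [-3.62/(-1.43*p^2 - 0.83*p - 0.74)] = (-10.3532*p - 3.0046)/(1.43*p^2 + 0.83*p + 0.74)^2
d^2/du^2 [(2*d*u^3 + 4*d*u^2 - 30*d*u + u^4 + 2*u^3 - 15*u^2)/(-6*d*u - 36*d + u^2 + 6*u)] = 2*(-4*u*(-3*d + u + 3)^2*(2*d*u^2 + 4*d*u - 30*d + u^3 + 2*u^2 - 15*u) + (6*d*u + 36*d - u^2 - 6*u)^2*(-6*d*u - 4*d - 6*u^2 - 6*u + 15) + (6*d*u + 36*d - u^2 - 6*u)*(-2*d*u^3 - 4*d*u^2 + 30*d*u - u^4 - 2*u^3 + 15*u^2 - 4*(-3*d + u + 3)*(3*d*u^2 + 4*d*u - 15*d + 2*u^3 + 3*u^2 - 15*u)))/(6*d*u + 36*d - u^2 - 6*u)^3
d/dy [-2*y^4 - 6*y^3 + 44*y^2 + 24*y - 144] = -8*y^3 - 18*y^2 + 88*y + 24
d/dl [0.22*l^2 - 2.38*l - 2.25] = 0.44*l - 2.38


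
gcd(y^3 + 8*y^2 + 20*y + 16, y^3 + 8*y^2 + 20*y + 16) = y^3 + 8*y^2 + 20*y + 16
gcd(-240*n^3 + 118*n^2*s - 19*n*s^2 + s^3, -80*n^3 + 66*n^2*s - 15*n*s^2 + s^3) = 40*n^2 - 13*n*s + s^2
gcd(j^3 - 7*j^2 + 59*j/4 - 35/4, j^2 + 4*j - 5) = j - 1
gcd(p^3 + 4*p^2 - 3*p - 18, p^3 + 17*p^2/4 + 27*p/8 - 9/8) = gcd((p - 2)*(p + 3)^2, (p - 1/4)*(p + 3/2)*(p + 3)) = p + 3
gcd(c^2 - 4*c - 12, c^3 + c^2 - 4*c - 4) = c + 2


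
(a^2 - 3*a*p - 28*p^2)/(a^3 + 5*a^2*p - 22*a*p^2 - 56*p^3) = (a^2 - 3*a*p - 28*p^2)/(a^3 + 5*a^2*p - 22*a*p^2 - 56*p^3)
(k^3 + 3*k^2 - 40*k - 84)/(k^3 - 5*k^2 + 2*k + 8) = (k^3 + 3*k^2 - 40*k - 84)/(k^3 - 5*k^2 + 2*k + 8)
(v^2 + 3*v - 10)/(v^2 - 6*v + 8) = (v + 5)/(v - 4)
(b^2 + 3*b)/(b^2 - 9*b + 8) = b*(b + 3)/(b^2 - 9*b + 8)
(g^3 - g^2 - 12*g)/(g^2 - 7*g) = (g^2 - g - 12)/(g - 7)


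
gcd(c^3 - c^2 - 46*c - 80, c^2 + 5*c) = c + 5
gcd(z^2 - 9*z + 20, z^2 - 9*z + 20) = z^2 - 9*z + 20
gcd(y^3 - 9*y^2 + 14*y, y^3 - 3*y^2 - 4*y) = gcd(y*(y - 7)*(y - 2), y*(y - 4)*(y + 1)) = y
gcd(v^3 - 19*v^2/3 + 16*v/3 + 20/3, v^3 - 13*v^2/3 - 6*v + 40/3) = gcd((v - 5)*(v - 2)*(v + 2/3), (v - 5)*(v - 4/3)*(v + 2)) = v - 5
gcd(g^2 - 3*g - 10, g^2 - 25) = g - 5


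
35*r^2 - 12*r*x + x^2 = (-7*r + x)*(-5*r + x)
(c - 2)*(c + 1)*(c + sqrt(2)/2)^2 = c^4 - c^3 + sqrt(2)*c^3 - 3*c^2/2 - sqrt(2)*c^2 - 2*sqrt(2)*c - c/2 - 1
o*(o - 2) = o^2 - 2*o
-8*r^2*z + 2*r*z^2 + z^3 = z*(-2*r + z)*(4*r + z)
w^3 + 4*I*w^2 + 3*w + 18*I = (w - 2*I)*(w + 3*I)^2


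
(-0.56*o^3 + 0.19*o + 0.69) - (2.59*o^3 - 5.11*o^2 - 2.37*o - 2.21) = -3.15*o^3 + 5.11*o^2 + 2.56*o + 2.9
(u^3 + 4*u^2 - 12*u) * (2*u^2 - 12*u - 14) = 2*u^5 - 4*u^4 - 86*u^3 + 88*u^2 + 168*u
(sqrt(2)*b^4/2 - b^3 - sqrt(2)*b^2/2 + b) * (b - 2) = sqrt(2)*b^5/2 - sqrt(2)*b^4 - b^4 - sqrt(2)*b^3/2 + 2*b^3 + b^2 + sqrt(2)*b^2 - 2*b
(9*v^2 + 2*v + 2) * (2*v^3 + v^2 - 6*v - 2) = 18*v^5 + 13*v^4 - 48*v^3 - 28*v^2 - 16*v - 4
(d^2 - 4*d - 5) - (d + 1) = d^2 - 5*d - 6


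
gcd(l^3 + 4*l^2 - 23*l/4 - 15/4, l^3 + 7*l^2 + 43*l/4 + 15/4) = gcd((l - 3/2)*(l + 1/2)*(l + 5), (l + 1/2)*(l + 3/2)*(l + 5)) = l^2 + 11*l/2 + 5/2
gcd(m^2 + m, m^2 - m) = m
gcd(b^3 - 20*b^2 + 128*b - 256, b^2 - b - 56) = b - 8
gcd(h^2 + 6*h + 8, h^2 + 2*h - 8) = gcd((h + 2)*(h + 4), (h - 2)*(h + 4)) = h + 4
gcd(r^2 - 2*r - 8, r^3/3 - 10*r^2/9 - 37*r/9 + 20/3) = 1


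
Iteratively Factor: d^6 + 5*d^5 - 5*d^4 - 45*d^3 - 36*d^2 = (d + 4)*(d^5 + d^4 - 9*d^3 - 9*d^2) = d*(d + 4)*(d^4 + d^3 - 9*d^2 - 9*d) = d^2*(d + 4)*(d^3 + d^2 - 9*d - 9) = d^2*(d + 1)*(d + 4)*(d^2 - 9) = d^2*(d + 1)*(d + 3)*(d + 4)*(d - 3)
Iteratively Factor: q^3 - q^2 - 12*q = (q - 4)*(q^2 + 3*q) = (q - 4)*(q + 3)*(q)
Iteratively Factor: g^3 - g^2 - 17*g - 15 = (g - 5)*(g^2 + 4*g + 3) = (g - 5)*(g + 3)*(g + 1)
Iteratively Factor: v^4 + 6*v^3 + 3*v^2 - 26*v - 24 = (v + 3)*(v^3 + 3*v^2 - 6*v - 8) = (v - 2)*(v + 3)*(v^2 + 5*v + 4) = (v - 2)*(v + 1)*(v + 3)*(v + 4)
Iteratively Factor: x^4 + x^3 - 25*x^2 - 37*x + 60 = (x - 1)*(x^3 + 2*x^2 - 23*x - 60) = (x - 1)*(x + 3)*(x^2 - x - 20) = (x - 1)*(x + 3)*(x + 4)*(x - 5)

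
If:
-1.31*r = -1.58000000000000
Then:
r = 1.21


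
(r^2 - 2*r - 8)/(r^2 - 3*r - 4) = (r + 2)/(r + 1)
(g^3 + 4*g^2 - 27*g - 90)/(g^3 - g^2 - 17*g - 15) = (g + 6)/(g + 1)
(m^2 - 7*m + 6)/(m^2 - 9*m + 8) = (m - 6)/(m - 8)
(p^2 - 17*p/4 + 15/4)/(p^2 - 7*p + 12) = (p - 5/4)/(p - 4)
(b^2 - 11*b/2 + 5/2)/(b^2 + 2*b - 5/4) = 2*(b - 5)/(2*b + 5)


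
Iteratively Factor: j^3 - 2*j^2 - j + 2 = (j + 1)*(j^2 - 3*j + 2) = (j - 2)*(j + 1)*(j - 1)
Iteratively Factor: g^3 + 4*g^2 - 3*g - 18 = (g + 3)*(g^2 + g - 6) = (g + 3)^2*(g - 2)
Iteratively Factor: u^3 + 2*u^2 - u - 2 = (u + 2)*(u^2 - 1) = (u + 1)*(u + 2)*(u - 1)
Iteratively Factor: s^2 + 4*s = (s)*(s + 4)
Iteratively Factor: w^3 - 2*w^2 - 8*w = (w)*(w^2 - 2*w - 8) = w*(w + 2)*(w - 4)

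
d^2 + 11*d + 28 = (d + 4)*(d + 7)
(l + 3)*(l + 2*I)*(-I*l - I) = -I*l^3 + 2*l^2 - 4*I*l^2 + 8*l - 3*I*l + 6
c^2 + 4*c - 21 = (c - 3)*(c + 7)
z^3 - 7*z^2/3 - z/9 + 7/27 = (z - 7/3)*(z - 1/3)*(z + 1/3)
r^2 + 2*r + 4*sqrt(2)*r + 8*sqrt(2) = (r + 2)*(r + 4*sqrt(2))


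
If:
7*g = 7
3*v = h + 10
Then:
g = 1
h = 3*v - 10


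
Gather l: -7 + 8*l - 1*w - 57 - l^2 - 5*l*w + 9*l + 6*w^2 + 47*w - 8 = -l^2 + l*(17 - 5*w) + 6*w^2 + 46*w - 72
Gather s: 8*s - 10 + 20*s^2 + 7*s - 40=20*s^2 + 15*s - 50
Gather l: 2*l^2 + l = 2*l^2 + l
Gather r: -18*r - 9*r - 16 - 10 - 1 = -27*r - 27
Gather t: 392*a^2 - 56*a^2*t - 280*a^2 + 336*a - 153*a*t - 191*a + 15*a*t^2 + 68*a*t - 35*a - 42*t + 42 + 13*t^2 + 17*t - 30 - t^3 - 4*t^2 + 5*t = 112*a^2 + 110*a - t^3 + t^2*(15*a + 9) + t*(-56*a^2 - 85*a - 20) + 12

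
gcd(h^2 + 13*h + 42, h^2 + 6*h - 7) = h + 7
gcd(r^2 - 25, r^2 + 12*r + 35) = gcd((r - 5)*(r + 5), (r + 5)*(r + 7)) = r + 5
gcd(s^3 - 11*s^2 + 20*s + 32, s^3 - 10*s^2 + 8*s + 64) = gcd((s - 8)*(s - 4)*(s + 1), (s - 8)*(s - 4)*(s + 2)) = s^2 - 12*s + 32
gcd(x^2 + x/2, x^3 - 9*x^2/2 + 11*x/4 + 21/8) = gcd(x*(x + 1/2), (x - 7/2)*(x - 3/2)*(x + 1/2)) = x + 1/2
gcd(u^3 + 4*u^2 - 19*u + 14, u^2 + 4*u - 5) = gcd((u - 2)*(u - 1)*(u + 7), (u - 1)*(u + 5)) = u - 1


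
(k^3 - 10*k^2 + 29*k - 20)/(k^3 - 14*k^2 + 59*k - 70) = (k^2 - 5*k + 4)/(k^2 - 9*k + 14)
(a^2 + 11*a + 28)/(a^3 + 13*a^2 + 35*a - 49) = (a + 4)/(a^2 + 6*a - 7)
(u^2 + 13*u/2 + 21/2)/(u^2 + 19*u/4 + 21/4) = 2*(2*u + 7)/(4*u + 7)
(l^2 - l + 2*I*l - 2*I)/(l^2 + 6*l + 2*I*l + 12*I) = (l - 1)/(l + 6)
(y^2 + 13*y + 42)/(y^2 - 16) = (y^2 + 13*y + 42)/(y^2 - 16)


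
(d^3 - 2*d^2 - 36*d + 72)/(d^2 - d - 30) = (d^2 + 4*d - 12)/(d + 5)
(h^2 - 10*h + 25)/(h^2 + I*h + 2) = (h^2 - 10*h + 25)/(h^2 + I*h + 2)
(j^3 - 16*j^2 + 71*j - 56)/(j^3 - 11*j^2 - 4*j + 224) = (j - 1)/(j + 4)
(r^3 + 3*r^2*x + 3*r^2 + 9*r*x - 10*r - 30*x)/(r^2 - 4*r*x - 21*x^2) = (-r^2 - 3*r + 10)/(-r + 7*x)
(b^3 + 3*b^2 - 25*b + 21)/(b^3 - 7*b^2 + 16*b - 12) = (b^2 + 6*b - 7)/(b^2 - 4*b + 4)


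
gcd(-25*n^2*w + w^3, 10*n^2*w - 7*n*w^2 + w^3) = -5*n*w + w^2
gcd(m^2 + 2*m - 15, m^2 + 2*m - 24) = 1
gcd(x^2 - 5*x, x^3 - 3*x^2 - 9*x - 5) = x - 5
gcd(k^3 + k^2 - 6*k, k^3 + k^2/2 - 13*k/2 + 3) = k^2 + k - 6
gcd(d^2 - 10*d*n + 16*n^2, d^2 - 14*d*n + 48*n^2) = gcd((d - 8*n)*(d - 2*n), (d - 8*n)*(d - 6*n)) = d - 8*n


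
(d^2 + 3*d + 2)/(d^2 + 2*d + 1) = (d + 2)/(d + 1)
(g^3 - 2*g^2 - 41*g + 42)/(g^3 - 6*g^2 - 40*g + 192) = (g^2 - 8*g + 7)/(g^2 - 12*g + 32)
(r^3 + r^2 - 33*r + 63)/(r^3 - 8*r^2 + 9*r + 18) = (r^2 + 4*r - 21)/(r^2 - 5*r - 6)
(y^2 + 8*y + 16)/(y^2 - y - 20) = (y + 4)/(y - 5)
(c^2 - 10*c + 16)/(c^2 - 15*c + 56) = (c - 2)/(c - 7)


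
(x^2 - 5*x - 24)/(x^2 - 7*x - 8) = (x + 3)/(x + 1)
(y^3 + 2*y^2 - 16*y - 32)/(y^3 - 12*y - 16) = (y + 4)/(y + 2)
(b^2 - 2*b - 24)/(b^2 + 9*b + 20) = (b - 6)/(b + 5)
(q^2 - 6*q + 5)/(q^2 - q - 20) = (q - 1)/(q + 4)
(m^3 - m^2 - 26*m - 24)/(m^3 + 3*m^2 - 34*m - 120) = (m + 1)/(m + 5)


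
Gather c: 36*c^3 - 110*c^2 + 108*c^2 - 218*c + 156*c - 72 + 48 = 36*c^3 - 2*c^2 - 62*c - 24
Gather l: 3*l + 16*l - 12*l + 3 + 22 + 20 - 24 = 7*l + 21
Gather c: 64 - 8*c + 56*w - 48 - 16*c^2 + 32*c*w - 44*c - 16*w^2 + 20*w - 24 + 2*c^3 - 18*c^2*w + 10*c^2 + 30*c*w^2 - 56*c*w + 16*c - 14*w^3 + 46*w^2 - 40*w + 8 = 2*c^3 + c^2*(-18*w - 6) + c*(30*w^2 - 24*w - 36) - 14*w^3 + 30*w^2 + 36*w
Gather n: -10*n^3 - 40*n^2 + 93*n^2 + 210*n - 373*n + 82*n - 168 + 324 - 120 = -10*n^3 + 53*n^2 - 81*n + 36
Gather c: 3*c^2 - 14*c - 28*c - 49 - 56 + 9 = 3*c^2 - 42*c - 96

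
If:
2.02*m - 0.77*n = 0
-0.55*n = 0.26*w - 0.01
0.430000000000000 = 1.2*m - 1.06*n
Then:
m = -0.27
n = -0.71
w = 1.55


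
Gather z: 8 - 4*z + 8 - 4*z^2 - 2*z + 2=-4*z^2 - 6*z + 18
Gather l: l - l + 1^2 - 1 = 0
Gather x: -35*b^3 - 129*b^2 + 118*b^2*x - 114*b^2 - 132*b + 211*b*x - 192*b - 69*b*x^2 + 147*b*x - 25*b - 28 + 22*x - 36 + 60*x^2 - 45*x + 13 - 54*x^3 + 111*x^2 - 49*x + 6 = -35*b^3 - 243*b^2 - 349*b - 54*x^3 + x^2*(171 - 69*b) + x*(118*b^2 + 358*b - 72) - 45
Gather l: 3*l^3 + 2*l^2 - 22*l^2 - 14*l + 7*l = 3*l^3 - 20*l^2 - 7*l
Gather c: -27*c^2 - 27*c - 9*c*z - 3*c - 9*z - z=-27*c^2 + c*(-9*z - 30) - 10*z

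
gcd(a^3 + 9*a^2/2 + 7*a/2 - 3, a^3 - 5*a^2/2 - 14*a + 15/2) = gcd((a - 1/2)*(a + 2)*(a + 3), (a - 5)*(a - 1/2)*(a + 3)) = a^2 + 5*a/2 - 3/2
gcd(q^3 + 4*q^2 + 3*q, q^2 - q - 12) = q + 3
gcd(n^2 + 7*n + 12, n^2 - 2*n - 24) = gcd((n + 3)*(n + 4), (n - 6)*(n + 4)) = n + 4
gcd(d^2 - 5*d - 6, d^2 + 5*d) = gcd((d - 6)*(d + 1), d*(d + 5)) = 1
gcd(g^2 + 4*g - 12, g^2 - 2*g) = g - 2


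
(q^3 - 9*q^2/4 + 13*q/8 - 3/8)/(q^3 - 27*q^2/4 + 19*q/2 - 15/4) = (q - 1/2)/(q - 5)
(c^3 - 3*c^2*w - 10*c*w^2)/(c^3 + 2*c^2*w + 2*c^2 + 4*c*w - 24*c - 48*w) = c*(c - 5*w)/(c^2 + 2*c - 24)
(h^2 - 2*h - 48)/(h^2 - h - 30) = (-h^2 + 2*h + 48)/(-h^2 + h + 30)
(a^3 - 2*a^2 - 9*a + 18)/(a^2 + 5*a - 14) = (a^2 - 9)/(a + 7)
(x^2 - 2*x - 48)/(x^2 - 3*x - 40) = (x + 6)/(x + 5)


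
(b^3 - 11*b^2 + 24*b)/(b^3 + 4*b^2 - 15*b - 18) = b*(b - 8)/(b^2 + 7*b + 6)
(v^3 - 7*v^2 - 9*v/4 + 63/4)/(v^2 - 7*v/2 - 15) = (-4*v^3 + 28*v^2 + 9*v - 63)/(2*(-2*v^2 + 7*v + 30))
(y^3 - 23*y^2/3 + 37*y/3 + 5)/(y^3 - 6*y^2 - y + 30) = (y + 1/3)/(y + 2)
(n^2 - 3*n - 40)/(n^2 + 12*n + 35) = (n - 8)/(n + 7)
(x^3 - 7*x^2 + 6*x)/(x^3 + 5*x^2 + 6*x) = (x^2 - 7*x + 6)/(x^2 + 5*x + 6)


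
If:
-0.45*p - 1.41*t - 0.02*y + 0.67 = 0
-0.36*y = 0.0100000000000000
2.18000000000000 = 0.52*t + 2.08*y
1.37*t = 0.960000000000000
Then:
No Solution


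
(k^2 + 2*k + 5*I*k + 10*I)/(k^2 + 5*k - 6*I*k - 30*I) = (k^2 + k*(2 + 5*I) + 10*I)/(k^2 + k*(5 - 6*I) - 30*I)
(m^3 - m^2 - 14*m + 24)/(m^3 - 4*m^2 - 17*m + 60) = (m - 2)/(m - 5)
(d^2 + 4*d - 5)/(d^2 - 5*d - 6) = (-d^2 - 4*d + 5)/(-d^2 + 5*d + 6)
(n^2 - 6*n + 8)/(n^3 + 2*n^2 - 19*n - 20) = (n - 2)/(n^2 + 6*n + 5)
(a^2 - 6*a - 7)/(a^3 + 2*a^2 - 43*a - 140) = (a + 1)/(a^2 + 9*a + 20)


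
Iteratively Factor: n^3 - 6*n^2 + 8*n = (n)*(n^2 - 6*n + 8) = n*(n - 4)*(n - 2)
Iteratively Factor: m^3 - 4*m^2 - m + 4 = (m - 4)*(m^2 - 1) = (m - 4)*(m + 1)*(m - 1)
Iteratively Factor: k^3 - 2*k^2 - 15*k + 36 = (k + 4)*(k^2 - 6*k + 9) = (k - 3)*(k + 4)*(k - 3)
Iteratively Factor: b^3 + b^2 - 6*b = (b - 2)*(b^2 + 3*b) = b*(b - 2)*(b + 3)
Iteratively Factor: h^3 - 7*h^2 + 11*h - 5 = (h - 1)*(h^2 - 6*h + 5) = (h - 5)*(h - 1)*(h - 1)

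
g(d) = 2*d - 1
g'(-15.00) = 2.00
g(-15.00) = -31.00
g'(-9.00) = 2.00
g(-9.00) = -19.00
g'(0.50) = 2.00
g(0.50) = 0.00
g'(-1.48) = 2.00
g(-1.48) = -3.96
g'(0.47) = 2.00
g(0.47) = -0.06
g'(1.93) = 2.00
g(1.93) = 2.86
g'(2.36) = 2.00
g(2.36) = 3.72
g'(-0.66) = 2.00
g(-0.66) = -2.32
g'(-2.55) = 2.00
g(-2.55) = -6.10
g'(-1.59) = 2.00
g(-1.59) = -4.18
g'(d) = 2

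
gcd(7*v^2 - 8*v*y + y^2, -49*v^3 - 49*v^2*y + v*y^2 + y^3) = -7*v + y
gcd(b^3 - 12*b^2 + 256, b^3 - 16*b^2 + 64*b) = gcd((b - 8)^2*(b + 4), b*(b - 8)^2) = b^2 - 16*b + 64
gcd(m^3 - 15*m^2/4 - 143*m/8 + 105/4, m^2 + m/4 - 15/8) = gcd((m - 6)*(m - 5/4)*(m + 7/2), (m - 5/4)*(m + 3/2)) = m - 5/4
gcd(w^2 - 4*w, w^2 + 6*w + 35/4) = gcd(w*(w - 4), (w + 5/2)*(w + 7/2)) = 1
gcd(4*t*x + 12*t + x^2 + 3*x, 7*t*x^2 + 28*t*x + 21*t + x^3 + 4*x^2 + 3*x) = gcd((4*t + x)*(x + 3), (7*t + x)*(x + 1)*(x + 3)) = x + 3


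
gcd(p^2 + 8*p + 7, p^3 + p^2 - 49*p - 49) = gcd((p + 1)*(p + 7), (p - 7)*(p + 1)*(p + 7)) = p^2 + 8*p + 7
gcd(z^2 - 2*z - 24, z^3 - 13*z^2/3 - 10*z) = z - 6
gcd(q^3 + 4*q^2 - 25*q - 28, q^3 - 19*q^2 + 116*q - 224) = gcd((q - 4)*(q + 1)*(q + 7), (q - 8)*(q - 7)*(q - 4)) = q - 4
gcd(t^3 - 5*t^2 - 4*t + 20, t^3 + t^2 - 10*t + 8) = t - 2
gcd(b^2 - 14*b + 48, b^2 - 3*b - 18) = b - 6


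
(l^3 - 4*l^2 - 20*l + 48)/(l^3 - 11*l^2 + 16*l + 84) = (l^2 + 2*l - 8)/(l^2 - 5*l - 14)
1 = 1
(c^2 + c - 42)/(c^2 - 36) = (c + 7)/(c + 6)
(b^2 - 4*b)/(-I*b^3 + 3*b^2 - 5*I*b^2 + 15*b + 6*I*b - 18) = I*b*(b - 4)/(b^3 + b^2*(5 + 3*I) + 3*b*(-2 + 5*I) - 18*I)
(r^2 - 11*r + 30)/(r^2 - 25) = (r - 6)/(r + 5)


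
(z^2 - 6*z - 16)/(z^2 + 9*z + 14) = (z - 8)/(z + 7)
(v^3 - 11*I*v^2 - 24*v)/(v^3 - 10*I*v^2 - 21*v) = (v - 8*I)/(v - 7*I)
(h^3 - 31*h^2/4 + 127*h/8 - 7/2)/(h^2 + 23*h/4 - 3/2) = (h^2 - 15*h/2 + 14)/(h + 6)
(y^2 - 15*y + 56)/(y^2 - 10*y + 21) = (y - 8)/(y - 3)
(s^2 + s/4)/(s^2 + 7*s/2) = (4*s + 1)/(2*(2*s + 7))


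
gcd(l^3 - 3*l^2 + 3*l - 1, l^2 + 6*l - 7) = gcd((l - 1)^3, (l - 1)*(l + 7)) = l - 1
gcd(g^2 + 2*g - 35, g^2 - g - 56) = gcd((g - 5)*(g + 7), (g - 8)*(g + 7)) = g + 7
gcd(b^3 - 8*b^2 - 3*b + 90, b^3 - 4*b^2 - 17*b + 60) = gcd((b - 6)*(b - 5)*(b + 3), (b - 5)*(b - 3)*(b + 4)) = b - 5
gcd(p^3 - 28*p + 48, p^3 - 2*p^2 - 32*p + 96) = p^2 + 2*p - 24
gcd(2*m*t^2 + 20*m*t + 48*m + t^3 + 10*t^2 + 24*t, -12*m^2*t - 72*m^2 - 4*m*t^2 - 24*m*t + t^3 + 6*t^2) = 2*m*t + 12*m + t^2 + 6*t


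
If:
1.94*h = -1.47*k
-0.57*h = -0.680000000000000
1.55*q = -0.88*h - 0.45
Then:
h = 1.19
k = -1.57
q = -0.97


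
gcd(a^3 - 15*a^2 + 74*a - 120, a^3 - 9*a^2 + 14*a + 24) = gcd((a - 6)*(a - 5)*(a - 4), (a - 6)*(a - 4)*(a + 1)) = a^2 - 10*a + 24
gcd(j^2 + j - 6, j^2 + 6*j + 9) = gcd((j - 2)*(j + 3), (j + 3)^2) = j + 3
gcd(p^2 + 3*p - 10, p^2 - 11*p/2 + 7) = p - 2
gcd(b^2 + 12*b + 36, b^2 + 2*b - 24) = b + 6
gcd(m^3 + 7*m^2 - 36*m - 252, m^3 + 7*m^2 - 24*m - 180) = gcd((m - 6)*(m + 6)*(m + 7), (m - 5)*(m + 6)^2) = m + 6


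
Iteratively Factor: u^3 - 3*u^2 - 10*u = (u + 2)*(u^2 - 5*u) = u*(u + 2)*(u - 5)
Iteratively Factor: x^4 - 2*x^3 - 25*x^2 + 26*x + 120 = (x - 3)*(x^3 + x^2 - 22*x - 40) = (x - 3)*(x + 2)*(x^2 - x - 20) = (x - 3)*(x + 2)*(x + 4)*(x - 5)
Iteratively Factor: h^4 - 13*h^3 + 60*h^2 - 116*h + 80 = (h - 2)*(h^3 - 11*h^2 + 38*h - 40) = (h - 5)*(h - 2)*(h^2 - 6*h + 8) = (h - 5)*(h - 4)*(h - 2)*(h - 2)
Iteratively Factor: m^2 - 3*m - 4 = (m + 1)*(m - 4)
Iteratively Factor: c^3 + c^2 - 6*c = (c)*(c^2 + c - 6) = c*(c + 3)*(c - 2)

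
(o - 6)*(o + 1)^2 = o^3 - 4*o^2 - 11*o - 6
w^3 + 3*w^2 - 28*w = w*(w - 4)*(w + 7)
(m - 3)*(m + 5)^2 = m^3 + 7*m^2 - 5*m - 75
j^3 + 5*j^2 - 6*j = j*(j - 1)*(j + 6)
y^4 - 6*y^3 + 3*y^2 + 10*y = y*(y - 5)*(y - 2)*(y + 1)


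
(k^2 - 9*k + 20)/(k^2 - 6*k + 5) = (k - 4)/(k - 1)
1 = 1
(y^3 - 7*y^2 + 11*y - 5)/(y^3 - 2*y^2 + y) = (y - 5)/y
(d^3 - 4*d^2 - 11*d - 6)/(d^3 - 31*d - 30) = (d + 1)/(d + 5)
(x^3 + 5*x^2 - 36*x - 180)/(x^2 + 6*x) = x - 1 - 30/x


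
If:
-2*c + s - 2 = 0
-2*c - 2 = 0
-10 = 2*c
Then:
No Solution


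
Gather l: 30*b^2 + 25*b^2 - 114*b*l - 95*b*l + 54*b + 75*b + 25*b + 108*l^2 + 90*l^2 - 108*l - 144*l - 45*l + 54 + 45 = 55*b^2 + 154*b + 198*l^2 + l*(-209*b - 297) + 99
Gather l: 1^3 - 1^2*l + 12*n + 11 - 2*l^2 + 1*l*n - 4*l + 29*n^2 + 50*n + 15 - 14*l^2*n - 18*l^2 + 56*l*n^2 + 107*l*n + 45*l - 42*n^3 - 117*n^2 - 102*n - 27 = l^2*(-14*n - 20) + l*(56*n^2 + 108*n + 40) - 42*n^3 - 88*n^2 - 40*n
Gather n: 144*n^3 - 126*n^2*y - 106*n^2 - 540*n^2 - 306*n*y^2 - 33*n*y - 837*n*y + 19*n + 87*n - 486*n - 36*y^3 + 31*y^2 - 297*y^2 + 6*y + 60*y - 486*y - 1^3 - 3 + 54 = 144*n^3 + n^2*(-126*y - 646) + n*(-306*y^2 - 870*y - 380) - 36*y^3 - 266*y^2 - 420*y + 50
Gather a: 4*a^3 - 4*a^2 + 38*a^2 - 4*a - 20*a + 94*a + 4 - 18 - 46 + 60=4*a^3 + 34*a^2 + 70*a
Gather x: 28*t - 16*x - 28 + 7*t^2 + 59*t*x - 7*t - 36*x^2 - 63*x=7*t^2 + 21*t - 36*x^2 + x*(59*t - 79) - 28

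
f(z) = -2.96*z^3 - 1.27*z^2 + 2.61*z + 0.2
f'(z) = -8.88*z^2 - 2.54*z + 2.61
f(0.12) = 0.49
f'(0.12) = 2.18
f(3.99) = -197.63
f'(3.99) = -148.90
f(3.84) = -176.11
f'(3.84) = -138.08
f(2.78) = -65.95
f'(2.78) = -73.08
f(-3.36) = 89.37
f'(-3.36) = -89.11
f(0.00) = 0.20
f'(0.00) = 2.61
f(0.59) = 0.69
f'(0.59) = -1.98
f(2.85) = -71.20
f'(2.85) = -76.76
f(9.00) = -2237.02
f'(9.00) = -739.53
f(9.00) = -2237.02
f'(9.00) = -739.53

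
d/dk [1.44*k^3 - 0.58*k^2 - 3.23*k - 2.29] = 4.32*k^2 - 1.16*k - 3.23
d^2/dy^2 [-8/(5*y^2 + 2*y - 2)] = 16*(25*y^2 + 10*y - 4*(5*y + 1)^2 - 10)/(5*y^2 + 2*y - 2)^3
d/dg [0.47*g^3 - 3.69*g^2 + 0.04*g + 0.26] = 1.41*g^2 - 7.38*g + 0.04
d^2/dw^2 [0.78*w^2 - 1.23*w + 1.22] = 1.56000000000000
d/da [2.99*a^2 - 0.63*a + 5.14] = 5.98*a - 0.63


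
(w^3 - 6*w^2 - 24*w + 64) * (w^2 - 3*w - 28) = w^5 - 9*w^4 - 34*w^3 + 304*w^2 + 480*w - 1792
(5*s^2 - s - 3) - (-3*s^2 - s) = 8*s^2 - 3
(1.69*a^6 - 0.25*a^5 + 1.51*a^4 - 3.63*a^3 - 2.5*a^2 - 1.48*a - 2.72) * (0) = 0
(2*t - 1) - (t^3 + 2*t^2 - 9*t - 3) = -t^3 - 2*t^2 + 11*t + 2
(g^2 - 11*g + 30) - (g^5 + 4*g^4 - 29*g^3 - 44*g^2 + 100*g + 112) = -g^5 - 4*g^4 + 29*g^3 + 45*g^2 - 111*g - 82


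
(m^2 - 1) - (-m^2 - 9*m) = 2*m^2 + 9*m - 1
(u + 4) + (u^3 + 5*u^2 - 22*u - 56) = u^3 + 5*u^2 - 21*u - 52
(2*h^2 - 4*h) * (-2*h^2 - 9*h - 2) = -4*h^4 - 10*h^3 + 32*h^2 + 8*h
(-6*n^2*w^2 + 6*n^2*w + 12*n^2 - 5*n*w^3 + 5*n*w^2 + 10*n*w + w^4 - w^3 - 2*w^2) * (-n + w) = 6*n^3*w^2 - 6*n^3*w - 12*n^3 - n^2*w^3 + n^2*w^2 + 2*n^2*w - 6*n*w^4 + 6*n*w^3 + 12*n*w^2 + w^5 - w^4 - 2*w^3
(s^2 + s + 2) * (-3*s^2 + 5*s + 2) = -3*s^4 + 2*s^3 + s^2 + 12*s + 4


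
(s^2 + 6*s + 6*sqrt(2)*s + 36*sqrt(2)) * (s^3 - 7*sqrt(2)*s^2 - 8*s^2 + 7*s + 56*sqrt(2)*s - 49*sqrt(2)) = s^5 - 2*s^4 - sqrt(2)*s^4 - 125*s^3 + 2*sqrt(2)*s^3 + 41*sqrt(2)*s^2 + 210*s^2 - 42*sqrt(2)*s + 3444*s - 3528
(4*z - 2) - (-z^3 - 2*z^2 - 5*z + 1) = z^3 + 2*z^2 + 9*z - 3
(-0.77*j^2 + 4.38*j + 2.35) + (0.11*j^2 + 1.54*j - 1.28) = -0.66*j^2 + 5.92*j + 1.07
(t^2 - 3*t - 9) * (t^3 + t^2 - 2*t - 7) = t^5 - 2*t^4 - 14*t^3 - 10*t^2 + 39*t + 63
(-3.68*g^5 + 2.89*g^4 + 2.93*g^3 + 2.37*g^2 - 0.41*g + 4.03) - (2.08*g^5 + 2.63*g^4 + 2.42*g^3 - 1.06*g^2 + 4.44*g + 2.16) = -5.76*g^5 + 0.26*g^4 + 0.51*g^3 + 3.43*g^2 - 4.85*g + 1.87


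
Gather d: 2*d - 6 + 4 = 2*d - 2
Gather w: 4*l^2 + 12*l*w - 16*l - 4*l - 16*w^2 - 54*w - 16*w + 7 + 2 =4*l^2 - 20*l - 16*w^2 + w*(12*l - 70) + 9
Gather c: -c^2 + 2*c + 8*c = -c^2 + 10*c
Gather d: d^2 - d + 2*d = d^2 + d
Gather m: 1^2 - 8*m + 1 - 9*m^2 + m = -9*m^2 - 7*m + 2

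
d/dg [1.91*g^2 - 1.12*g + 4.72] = 3.82*g - 1.12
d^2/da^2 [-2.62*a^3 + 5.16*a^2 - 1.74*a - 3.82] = 10.32 - 15.72*a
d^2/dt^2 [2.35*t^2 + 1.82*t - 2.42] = 4.70000000000000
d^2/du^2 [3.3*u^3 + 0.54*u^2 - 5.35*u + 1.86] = 19.8*u + 1.08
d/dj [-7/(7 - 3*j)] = -21/(3*j - 7)^2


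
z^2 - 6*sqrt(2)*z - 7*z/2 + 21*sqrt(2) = (z - 7/2)*(z - 6*sqrt(2))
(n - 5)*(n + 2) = n^2 - 3*n - 10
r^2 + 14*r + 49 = (r + 7)^2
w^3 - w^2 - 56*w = w*(w - 8)*(w + 7)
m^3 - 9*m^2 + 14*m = m*(m - 7)*(m - 2)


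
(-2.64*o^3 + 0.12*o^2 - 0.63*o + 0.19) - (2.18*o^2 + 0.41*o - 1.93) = -2.64*o^3 - 2.06*o^2 - 1.04*o + 2.12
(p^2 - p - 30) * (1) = p^2 - p - 30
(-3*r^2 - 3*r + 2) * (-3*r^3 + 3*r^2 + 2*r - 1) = 9*r^5 - 21*r^3 + 3*r^2 + 7*r - 2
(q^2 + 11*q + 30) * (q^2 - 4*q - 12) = q^4 + 7*q^3 - 26*q^2 - 252*q - 360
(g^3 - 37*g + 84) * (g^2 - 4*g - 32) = g^5 - 4*g^4 - 69*g^3 + 232*g^2 + 848*g - 2688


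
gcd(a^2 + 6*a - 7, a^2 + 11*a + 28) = a + 7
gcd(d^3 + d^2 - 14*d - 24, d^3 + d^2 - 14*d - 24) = d^3 + d^2 - 14*d - 24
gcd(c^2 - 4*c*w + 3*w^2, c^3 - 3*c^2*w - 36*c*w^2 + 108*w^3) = -c + 3*w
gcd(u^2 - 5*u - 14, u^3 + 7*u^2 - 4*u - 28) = u + 2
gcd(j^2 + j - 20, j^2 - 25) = j + 5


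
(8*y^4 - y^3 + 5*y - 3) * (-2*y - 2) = -16*y^5 - 14*y^4 + 2*y^3 - 10*y^2 - 4*y + 6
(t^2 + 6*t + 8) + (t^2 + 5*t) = 2*t^2 + 11*t + 8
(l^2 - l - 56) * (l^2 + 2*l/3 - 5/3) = l^4 - l^3/3 - 175*l^2/3 - 107*l/3 + 280/3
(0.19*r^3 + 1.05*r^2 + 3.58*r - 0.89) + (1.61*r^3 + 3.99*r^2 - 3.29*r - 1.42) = 1.8*r^3 + 5.04*r^2 + 0.29*r - 2.31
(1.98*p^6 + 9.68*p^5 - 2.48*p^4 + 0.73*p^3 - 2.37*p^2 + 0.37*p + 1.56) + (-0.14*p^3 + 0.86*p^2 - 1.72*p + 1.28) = 1.98*p^6 + 9.68*p^5 - 2.48*p^4 + 0.59*p^3 - 1.51*p^2 - 1.35*p + 2.84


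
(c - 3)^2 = c^2 - 6*c + 9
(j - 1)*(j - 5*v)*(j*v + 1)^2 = j^4*v^2 - 5*j^3*v^3 - j^3*v^2 + 2*j^3*v + 5*j^2*v^3 - 10*j^2*v^2 - 2*j^2*v + j^2 + 10*j*v^2 - 5*j*v - j + 5*v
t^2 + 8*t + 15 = (t + 3)*(t + 5)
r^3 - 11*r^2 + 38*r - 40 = (r - 5)*(r - 4)*(r - 2)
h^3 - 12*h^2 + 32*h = h*(h - 8)*(h - 4)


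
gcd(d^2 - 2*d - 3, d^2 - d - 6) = d - 3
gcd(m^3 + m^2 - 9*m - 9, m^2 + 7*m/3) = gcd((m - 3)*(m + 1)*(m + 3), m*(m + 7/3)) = 1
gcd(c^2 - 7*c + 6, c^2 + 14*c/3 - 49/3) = 1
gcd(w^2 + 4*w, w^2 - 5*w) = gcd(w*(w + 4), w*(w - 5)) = w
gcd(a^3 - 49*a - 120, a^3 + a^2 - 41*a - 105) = a^2 + 8*a + 15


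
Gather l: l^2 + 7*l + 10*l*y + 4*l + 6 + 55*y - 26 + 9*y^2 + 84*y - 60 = l^2 + l*(10*y + 11) + 9*y^2 + 139*y - 80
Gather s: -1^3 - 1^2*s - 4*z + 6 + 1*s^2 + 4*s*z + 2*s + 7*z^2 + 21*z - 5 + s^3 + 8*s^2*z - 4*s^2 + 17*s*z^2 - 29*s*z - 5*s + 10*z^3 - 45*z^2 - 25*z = s^3 + s^2*(8*z - 3) + s*(17*z^2 - 25*z - 4) + 10*z^3 - 38*z^2 - 8*z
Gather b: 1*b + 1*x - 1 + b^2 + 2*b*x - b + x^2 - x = b^2 + 2*b*x + x^2 - 1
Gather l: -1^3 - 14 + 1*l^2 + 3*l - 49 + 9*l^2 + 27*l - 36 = 10*l^2 + 30*l - 100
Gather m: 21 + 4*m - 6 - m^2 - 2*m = -m^2 + 2*m + 15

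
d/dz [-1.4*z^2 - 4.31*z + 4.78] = -2.8*z - 4.31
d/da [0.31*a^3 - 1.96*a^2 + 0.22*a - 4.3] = 0.93*a^2 - 3.92*a + 0.22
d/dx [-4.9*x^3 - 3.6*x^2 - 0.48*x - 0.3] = -14.7*x^2 - 7.2*x - 0.48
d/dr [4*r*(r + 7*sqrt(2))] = 8*r + 28*sqrt(2)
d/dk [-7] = 0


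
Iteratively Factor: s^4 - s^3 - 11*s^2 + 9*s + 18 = (s - 3)*(s^3 + 2*s^2 - 5*s - 6) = (s - 3)*(s - 2)*(s^2 + 4*s + 3) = (s - 3)*(s - 2)*(s + 1)*(s + 3)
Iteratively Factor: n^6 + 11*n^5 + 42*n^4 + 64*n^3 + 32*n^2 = (n + 1)*(n^5 + 10*n^4 + 32*n^3 + 32*n^2) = n*(n + 1)*(n^4 + 10*n^3 + 32*n^2 + 32*n) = n*(n + 1)*(n + 4)*(n^3 + 6*n^2 + 8*n) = n*(n + 1)*(n + 4)^2*(n^2 + 2*n) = n*(n + 1)*(n + 2)*(n + 4)^2*(n)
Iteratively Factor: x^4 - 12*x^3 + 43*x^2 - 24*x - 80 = (x - 4)*(x^3 - 8*x^2 + 11*x + 20) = (x - 4)*(x + 1)*(x^2 - 9*x + 20) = (x - 4)^2*(x + 1)*(x - 5)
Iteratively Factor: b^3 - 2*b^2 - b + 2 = (b + 1)*(b^2 - 3*b + 2) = (b - 1)*(b + 1)*(b - 2)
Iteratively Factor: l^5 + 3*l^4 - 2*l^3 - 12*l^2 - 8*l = (l + 2)*(l^4 + l^3 - 4*l^2 - 4*l) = (l + 1)*(l + 2)*(l^3 - 4*l) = (l + 1)*(l + 2)^2*(l^2 - 2*l) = (l - 2)*(l + 1)*(l + 2)^2*(l)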